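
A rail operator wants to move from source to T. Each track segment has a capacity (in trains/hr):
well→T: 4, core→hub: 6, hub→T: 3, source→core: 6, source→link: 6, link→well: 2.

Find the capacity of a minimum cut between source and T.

Max flow = 5 (via 2 augmenting paths).
In the residual at optimum, the set reachable from source is {core, hub, link, source}.
Cut edges: link→well (cap 2), hub→T (cap 3). Sum = 5.

5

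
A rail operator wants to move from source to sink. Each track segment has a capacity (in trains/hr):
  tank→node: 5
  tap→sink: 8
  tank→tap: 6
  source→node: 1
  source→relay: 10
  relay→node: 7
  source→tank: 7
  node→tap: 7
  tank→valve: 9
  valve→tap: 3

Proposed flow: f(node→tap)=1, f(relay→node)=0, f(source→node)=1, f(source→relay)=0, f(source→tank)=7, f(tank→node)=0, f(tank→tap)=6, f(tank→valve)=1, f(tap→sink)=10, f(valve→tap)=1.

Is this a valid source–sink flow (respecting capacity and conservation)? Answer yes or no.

Capacity violated on tap→sink: flow 10 > capacity 8.

No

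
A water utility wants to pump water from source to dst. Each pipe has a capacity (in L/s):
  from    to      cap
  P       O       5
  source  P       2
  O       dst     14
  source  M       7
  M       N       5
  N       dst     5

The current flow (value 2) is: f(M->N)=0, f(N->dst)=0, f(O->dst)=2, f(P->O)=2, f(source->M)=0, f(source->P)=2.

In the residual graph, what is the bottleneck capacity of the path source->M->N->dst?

5

Residual capacities along the path: source->M: 7, M->N: 5, N->dst: 5.
Minimum is 5.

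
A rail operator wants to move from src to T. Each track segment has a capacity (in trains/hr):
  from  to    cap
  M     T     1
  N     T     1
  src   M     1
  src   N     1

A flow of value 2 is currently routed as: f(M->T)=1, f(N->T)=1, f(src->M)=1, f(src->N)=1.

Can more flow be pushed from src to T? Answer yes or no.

Residual reachable from src: {src}; T is not reachable.
Saturated cut: src->M, src->N with total capacity 2 = current flow value. Flow is maximum.

No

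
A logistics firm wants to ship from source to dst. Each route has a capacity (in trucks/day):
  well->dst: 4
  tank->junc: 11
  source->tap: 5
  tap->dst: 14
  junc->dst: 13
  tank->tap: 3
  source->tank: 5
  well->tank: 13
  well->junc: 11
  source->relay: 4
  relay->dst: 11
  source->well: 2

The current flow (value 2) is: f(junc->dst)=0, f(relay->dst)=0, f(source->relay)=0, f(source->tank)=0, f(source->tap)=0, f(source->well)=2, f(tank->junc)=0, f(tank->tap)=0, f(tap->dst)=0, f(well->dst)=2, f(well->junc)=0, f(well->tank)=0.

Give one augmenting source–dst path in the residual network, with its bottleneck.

Residual along source->tap->dst: source->tap: 5, tap->dst: 14.
Bottleneck = min = 5.

source->tap->dst, bottleneck 5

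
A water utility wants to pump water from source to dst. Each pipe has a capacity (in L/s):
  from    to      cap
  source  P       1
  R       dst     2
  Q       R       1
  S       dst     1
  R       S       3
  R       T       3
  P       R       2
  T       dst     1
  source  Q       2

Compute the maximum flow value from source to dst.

2

Augment source→P→R→dst: bottleneck 1. Total 1.
Augment source→Q→R→dst: bottleneck 1. Total 2.
No augmenting path remains in the residual graph.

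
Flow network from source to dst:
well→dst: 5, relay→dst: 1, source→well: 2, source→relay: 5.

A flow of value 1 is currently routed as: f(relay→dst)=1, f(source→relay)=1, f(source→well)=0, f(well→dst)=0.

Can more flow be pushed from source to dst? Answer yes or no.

Residual path source→well→dst has bottleneck 2 > 0.
Pushing 2 along it raises the flow to 3, so the given flow is not maximum.

Yes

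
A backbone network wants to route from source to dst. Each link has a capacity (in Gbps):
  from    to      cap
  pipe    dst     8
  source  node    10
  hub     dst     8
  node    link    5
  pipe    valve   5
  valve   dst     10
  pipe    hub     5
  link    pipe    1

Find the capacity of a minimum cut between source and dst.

Max flow = 1 (via 1 augmenting path).
In the residual at optimum, the set reachable from source is {link, node, source}.
Cut edges: link→pipe (cap 1). Sum = 1.

1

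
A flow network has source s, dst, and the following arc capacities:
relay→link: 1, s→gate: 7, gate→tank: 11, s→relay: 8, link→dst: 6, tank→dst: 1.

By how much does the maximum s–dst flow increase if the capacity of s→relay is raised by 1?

0

Original max flow = 2.
Edge s→relay does not cross the min cut (source side {gate, relay, s, tank}), so extra capacity there cannot help.
New max flow = 2. Increase = 0.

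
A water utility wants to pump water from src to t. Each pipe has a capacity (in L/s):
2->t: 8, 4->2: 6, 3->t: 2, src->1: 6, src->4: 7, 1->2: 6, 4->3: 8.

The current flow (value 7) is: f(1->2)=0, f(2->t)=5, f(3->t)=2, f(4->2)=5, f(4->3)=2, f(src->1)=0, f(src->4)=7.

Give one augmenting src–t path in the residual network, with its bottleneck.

src->1->2->t, bottleneck 3

Residual along src->1->2->t: src->1: 6, 1->2: 6, 2->t: 3.
Bottleneck = min = 3.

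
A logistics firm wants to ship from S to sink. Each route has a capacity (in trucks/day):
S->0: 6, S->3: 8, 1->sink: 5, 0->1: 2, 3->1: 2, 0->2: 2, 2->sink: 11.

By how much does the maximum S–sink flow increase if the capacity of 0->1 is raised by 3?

Original max flow = 6.
After raising cap(0->1), augmenting paths through that edge carry 1 more unit.
New max flow = 7. Increase = 1.

1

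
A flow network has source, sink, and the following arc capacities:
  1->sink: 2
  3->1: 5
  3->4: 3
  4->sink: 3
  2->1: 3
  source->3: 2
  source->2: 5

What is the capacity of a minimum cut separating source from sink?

Max flow = 4 (via 2 augmenting paths).
In the residual at optimum, the set reachable from source is {1, 2, source}.
Cut edges: source->3 (cap 2), 1->sink (cap 2). Sum = 4.

4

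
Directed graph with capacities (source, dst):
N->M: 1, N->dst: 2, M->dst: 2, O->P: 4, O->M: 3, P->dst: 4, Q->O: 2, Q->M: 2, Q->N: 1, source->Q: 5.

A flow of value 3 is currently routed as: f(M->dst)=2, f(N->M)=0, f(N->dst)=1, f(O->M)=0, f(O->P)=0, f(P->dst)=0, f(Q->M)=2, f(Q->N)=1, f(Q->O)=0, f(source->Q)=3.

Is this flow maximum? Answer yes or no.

No

Residual path source->Q->O->P->dst has bottleneck 2 > 0.
Pushing 2 along it raises the flow to 5, so the given flow is not maximum.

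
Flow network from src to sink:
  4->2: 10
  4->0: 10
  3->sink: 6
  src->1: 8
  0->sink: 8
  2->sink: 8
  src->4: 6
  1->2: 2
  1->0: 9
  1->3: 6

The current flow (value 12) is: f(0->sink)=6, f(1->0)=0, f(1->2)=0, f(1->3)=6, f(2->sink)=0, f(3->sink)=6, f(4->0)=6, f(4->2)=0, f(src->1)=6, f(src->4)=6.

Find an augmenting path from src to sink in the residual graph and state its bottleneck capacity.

Residual along src->1->0->sink: src->1: 2, 1->0: 9, 0->sink: 2.
Bottleneck = min = 2.

src->1->0->sink, bottleneck 2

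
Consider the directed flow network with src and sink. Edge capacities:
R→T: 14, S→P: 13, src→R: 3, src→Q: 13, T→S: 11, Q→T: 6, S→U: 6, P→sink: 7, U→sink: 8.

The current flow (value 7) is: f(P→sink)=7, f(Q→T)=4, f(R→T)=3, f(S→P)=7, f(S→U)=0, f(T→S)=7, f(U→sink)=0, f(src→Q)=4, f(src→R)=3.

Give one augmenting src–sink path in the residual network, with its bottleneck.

Residual along src→Q→T→S→U→sink: src→Q: 9, Q→T: 2, T→S: 4, S→U: 6, U→sink: 8.
Bottleneck = min = 2.

src→Q→T→S→U→sink, bottleneck 2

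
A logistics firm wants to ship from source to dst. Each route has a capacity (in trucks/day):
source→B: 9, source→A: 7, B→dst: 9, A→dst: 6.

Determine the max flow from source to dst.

15

Augment source→A→dst: bottleneck 6. Total 6.
Augment source→B→dst: bottleneck 9. Total 15.
No augmenting path remains in the residual graph.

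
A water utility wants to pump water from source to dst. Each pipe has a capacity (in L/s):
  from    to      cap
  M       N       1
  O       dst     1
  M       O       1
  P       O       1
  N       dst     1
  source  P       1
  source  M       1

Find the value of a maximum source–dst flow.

2

Augment source->P->O->dst: bottleneck 1. Total 1.
Augment source->M->N->dst: bottleneck 1. Total 2.
No augmenting path remains in the residual graph.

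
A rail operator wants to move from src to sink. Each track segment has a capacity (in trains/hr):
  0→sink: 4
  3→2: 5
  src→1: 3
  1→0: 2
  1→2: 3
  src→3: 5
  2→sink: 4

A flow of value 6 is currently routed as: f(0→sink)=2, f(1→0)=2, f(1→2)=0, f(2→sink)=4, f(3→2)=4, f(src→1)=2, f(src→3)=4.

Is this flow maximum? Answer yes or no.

Residual reachable from src: {1, 2, 3, src}; sink is not reachable.
Saturated cut: 1→0, 2→sink with total capacity 6 = current flow value. Flow is maximum.

Yes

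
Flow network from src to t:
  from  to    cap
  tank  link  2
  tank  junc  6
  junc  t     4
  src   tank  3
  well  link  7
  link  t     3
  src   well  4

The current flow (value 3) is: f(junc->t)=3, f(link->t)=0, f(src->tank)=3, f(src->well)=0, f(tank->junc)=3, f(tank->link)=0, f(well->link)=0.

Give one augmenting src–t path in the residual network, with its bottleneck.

Residual along src->well->link->t: src->well: 4, well->link: 7, link->t: 3.
Bottleneck = min = 3.

src->well->link->t, bottleneck 3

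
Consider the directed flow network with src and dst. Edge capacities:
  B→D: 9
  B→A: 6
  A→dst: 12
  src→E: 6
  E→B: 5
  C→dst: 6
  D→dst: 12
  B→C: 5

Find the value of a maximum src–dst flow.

5

Augment src→E→B→D→dst: bottleneck 5. Total 5.
No augmenting path remains in the residual graph.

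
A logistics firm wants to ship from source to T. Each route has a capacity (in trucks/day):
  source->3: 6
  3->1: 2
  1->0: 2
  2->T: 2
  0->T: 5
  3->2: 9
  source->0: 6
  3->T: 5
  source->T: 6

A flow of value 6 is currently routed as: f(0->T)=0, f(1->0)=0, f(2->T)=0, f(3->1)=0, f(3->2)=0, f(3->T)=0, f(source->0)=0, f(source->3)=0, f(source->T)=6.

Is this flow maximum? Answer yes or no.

Residual path source->3->T has bottleneck 5 > 0.
Pushing 5 along it raises the flow to 11, so the given flow is not maximum.

No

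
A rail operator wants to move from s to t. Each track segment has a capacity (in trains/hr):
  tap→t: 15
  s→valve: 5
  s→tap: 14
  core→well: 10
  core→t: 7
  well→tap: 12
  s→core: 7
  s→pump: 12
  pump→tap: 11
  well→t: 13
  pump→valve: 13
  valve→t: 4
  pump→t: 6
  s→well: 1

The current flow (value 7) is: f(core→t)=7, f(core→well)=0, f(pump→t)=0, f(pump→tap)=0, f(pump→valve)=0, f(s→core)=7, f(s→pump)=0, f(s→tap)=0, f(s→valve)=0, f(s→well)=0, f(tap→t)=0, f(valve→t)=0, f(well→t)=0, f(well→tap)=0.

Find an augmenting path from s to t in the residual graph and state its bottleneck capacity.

Residual along s→pump→t: s→pump: 12, pump→t: 6.
Bottleneck = min = 6.

s→pump→t, bottleneck 6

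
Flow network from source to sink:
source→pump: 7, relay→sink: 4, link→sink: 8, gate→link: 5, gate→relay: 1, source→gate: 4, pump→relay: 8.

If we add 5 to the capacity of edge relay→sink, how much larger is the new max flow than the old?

3

Original max flow = 8.
After raising cap(relay→sink), augmenting paths through that edge carry 3 more units.
New max flow = 11. Increase = 3.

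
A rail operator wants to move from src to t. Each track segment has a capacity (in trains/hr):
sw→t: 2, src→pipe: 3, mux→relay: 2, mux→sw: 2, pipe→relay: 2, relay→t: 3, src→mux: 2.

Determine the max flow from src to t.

Augment src→pipe→relay→t: bottleneck 2. Total 2.
Augment src→mux→relay→t: bottleneck 1. Total 3.
Augment src→mux→sw→t: bottleneck 1. Total 4.
No augmenting path remains in the residual graph.

4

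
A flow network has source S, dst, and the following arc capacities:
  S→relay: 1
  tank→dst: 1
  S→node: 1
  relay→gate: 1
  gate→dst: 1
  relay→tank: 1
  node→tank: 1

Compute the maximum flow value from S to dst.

2

Augment S→node→tank→dst: bottleneck 1. Total 1.
Augment S→relay→gate→dst: bottleneck 1. Total 2.
No augmenting path remains in the residual graph.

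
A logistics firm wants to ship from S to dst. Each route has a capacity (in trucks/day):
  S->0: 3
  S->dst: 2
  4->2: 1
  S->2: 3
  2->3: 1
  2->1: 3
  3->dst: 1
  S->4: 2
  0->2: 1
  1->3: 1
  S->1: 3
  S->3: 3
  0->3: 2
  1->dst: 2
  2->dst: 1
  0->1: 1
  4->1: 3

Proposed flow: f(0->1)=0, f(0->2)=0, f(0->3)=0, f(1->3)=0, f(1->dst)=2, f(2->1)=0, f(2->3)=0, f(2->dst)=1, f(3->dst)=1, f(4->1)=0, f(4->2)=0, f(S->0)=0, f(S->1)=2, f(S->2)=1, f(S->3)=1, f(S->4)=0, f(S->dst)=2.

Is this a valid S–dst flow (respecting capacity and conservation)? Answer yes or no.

Yes

Every edge has 0 ≤ f(e) ≤ cap(e).
At each intermediate node, inflow equals outflow.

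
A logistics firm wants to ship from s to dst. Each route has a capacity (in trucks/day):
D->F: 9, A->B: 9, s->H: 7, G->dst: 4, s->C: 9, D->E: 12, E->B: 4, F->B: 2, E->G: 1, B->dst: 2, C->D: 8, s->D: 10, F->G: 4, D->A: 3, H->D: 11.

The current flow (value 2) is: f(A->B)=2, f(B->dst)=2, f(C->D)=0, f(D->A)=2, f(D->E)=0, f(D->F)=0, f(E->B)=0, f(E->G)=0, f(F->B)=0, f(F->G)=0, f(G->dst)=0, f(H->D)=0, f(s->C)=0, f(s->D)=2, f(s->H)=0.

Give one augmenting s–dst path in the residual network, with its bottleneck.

Residual along s->D->F->G->dst: s->D: 8, D->F: 9, F->G: 4, G->dst: 4.
Bottleneck = min = 4.

s->D->F->G->dst, bottleneck 4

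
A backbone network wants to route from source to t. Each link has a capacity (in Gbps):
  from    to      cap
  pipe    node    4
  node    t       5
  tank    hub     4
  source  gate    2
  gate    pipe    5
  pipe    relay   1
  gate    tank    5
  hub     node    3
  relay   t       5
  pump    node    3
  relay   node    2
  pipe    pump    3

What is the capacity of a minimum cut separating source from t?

Max flow = 2 (via 2 augmenting paths).
In the residual at optimum, the set reachable from source is {source}.
Cut edges: source→gate (cap 2). Sum = 2.

2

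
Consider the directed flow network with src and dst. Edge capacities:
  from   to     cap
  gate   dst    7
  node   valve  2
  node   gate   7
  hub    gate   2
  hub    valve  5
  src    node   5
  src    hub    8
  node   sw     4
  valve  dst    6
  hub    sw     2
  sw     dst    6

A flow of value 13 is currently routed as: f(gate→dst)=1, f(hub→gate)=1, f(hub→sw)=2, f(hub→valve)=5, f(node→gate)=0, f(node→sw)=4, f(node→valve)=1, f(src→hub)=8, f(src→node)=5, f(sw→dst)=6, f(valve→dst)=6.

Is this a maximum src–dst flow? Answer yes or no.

Residual reachable from src: {src}; dst is not reachable.
Saturated cut: src→hub, src→node with total capacity 13 = current flow value. Flow is maximum.

Yes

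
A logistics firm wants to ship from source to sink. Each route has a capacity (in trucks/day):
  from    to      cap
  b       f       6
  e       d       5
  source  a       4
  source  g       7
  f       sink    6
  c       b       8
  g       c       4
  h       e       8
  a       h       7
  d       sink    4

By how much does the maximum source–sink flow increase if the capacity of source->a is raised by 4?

0

Original max flow = 8.
Even with extra capacity on source->a, another cut of capacity 8 remains binding.
New max flow = 8. Increase = 0.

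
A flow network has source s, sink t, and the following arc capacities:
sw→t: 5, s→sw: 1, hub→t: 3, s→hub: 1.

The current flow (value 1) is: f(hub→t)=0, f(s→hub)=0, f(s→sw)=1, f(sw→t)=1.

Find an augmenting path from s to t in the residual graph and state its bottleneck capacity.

Residual along s→hub→t: s→hub: 1, hub→t: 3.
Bottleneck = min = 1.

s→hub→t, bottleneck 1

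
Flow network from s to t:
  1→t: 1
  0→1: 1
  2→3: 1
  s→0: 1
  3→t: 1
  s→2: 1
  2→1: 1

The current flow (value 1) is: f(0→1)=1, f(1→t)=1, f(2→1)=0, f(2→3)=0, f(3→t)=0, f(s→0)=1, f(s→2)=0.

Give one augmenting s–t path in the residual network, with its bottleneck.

Residual along s→2→3→t: s→2: 1, 2→3: 1, 3→t: 1.
Bottleneck = min = 1.

s→2→3→t, bottleneck 1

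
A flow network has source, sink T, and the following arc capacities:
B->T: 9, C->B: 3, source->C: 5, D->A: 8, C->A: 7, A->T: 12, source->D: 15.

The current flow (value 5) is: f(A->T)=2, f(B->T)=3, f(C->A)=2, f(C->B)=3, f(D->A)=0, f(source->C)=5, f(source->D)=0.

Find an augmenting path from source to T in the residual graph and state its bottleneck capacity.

Residual along source->D->A->T: source->D: 15, D->A: 8, A->T: 10.
Bottleneck = min = 8.

source->D->A->T, bottleneck 8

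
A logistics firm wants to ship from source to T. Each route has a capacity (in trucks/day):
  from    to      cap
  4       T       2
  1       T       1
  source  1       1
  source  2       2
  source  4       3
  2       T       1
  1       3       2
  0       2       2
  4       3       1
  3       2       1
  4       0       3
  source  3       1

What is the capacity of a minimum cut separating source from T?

Max flow = 4 (via 3 augmenting paths).
In the residual at optimum, the set reachable from source is {0, 2, 3, 4, source}.
Cut edges: source->1 (cap 1), 4->T (cap 2), 2->T (cap 1). Sum = 4.

4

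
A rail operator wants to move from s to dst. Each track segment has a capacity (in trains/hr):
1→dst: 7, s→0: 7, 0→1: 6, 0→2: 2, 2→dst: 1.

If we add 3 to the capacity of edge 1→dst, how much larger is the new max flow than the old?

Original max flow = 7.
Edge 1→dst does not cross the min cut (source side {s}), so extra capacity there cannot help.
New max flow = 7. Increase = 0.

0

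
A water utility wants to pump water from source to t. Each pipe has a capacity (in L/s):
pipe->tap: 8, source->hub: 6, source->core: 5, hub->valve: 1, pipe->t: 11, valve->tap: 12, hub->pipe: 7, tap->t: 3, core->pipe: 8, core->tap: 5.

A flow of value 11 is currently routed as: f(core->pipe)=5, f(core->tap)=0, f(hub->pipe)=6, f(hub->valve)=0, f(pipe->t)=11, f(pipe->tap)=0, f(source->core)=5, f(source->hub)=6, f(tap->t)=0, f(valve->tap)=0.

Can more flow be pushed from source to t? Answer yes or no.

No

Residual reachable from source: {source}; t is not reachable.
Saturated cut: source->hub, source->core with total capacity 11 = current flow value. Flow is maximum.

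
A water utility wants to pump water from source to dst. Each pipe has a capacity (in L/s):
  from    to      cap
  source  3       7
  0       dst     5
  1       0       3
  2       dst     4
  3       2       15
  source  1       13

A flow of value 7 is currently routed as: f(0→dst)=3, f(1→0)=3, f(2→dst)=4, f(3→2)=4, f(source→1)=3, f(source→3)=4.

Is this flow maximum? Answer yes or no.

Residual reachable from source: {1, 2, 3, source}; dst is not reachable.
Saturated cut: 1→0, 2→dst with total capacity 7 = current flow value. Flow is maximum.

Yes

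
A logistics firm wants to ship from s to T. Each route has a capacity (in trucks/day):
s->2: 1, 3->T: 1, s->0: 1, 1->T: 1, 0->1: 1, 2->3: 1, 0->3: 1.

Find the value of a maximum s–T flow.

2

Augment s->2->3->T: bottleneck 1. Total 1.
Augment s->0->1->T: bottleneck 1. Total 2.
No augmenting path remains in the residual graph.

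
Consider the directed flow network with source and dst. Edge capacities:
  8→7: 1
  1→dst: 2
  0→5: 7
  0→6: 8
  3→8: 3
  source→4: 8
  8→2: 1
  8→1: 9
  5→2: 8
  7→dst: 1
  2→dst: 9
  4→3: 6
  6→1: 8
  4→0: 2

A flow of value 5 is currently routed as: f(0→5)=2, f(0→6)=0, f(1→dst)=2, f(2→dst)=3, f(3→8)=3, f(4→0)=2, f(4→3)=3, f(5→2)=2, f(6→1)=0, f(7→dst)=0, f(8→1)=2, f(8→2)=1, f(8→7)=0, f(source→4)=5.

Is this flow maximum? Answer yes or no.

Residual reachable from source: {3, 4, source}; dst is not reachable.
Saturated cut: 4→0, 3→8 with total capacity 5 = current flow value. Flow is maximum.

Yes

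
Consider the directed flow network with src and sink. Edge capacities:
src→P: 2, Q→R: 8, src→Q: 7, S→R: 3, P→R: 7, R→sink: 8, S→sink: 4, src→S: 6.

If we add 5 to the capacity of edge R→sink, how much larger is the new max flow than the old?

Original max flow = 12.
After raising cap(R→sink), augmenting paths through that edge carry 3 more units.
New max flow = 15. Increase = 3.

3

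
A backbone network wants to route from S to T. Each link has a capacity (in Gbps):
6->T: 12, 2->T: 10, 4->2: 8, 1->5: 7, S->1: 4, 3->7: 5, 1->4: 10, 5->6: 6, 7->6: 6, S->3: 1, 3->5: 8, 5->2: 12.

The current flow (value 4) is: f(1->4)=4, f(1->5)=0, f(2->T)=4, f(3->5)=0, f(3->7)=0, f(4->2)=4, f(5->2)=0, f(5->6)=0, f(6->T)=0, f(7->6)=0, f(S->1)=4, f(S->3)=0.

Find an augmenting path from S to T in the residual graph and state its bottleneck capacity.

Residual along S->3->5->2->T: S->3: 1, 3->5: 8, 5->2: 12, 2->T: 6.
Bottleneck = min = 1.

S->3->5->2->T, bottleneck 1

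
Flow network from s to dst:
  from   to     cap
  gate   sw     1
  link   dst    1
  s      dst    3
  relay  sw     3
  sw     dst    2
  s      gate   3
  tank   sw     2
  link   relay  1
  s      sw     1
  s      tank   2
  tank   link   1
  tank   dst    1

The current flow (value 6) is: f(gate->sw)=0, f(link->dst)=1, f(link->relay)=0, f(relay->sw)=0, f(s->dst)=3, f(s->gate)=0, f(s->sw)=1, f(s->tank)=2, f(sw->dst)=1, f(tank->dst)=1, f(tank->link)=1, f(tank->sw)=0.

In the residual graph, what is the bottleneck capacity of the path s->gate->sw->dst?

1

Residual capacities along the path: s->gate: 3, gate->sw: 1, sw->dst: 1.
Minimum is 1.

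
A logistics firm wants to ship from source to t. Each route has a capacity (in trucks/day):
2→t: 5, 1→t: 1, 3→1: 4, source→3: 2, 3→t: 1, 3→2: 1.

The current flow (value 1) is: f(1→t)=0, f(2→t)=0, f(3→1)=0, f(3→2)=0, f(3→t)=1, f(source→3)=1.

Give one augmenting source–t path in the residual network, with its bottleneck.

Residual along source→3→1→t: source→3: 1, 3→1: 4, 1→t: 1.
Bottleneck = min = 1.

source→3→1→t, bottleneck 1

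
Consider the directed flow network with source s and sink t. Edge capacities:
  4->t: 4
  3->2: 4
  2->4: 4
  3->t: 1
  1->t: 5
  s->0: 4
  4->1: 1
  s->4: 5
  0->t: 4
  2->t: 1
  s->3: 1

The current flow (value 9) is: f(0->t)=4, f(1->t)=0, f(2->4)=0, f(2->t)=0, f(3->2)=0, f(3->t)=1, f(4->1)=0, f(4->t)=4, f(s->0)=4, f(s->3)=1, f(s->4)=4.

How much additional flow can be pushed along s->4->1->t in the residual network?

1

Residual capacities along the path: s->4: 1, 4->1: 1, 1->t: 5.
Minimum is 1.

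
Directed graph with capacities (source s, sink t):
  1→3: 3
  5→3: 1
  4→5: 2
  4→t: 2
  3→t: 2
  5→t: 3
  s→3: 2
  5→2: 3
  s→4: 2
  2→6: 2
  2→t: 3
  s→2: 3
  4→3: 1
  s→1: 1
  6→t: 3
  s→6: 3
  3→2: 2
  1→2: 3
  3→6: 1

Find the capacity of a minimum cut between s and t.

Max flow = 10 (via 4 augmenting paths).
In the residual at optimum, the set reachable from s is {1, 2, 3, 6, s}.
Cut edges: s→4 (cap 2), 3→t (cap 2), 2→t (cap 3), 6→t (cap 3). Sum = 10.

10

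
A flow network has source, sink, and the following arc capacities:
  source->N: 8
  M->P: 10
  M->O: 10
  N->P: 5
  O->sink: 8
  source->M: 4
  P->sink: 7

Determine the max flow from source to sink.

9

Augment source->M->O->sink: bottleneck 4. Total 4.
Augment source->N->P->sink: bottleneck 5. Total 9.
No augmenting path remains in the residual graph.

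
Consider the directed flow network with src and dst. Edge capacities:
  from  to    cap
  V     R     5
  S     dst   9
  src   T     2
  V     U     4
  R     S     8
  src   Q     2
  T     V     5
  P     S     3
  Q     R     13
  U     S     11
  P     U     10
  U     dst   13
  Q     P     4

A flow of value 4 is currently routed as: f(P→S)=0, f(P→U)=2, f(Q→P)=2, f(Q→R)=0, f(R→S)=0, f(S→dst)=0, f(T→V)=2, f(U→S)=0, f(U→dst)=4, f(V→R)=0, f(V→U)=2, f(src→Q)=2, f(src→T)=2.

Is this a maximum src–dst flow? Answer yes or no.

Residual reachable from src: {src}; dst is not reachable.
Saturated cut: src→Q, src→T with total capacity 4 = current flow value. Flow is maximum.

Yes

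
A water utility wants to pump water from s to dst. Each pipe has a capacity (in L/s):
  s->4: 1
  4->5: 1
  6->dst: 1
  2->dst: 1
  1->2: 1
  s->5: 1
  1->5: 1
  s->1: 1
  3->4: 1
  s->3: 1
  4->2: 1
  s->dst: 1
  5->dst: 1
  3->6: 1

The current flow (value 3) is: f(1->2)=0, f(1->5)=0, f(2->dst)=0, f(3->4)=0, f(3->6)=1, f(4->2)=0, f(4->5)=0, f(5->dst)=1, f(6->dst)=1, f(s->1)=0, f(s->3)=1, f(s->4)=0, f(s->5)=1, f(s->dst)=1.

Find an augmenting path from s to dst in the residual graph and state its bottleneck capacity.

Residual along s->1->2->dst: s->1: 1, 1->2: 1, 2->dst: 1.
Bottleneck = min = 1.

s->1->2->dst, bottleneck 1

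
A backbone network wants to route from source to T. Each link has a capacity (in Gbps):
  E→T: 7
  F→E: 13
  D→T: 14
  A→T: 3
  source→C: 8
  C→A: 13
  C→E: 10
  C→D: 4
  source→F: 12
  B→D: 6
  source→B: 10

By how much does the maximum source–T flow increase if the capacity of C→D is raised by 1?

Original max flow = 20.
After raising cap(C→D), augmenting paths through that edge carry 1 more unit.
New max flow = 21. Increase = 1.

1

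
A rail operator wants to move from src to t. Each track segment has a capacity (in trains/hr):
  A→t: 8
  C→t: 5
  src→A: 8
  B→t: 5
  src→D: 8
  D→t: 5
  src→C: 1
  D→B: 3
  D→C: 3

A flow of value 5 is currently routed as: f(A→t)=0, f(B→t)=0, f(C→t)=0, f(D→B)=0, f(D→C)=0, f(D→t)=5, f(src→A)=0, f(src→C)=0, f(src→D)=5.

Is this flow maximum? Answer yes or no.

Residual path src→A→t has bottleneck 8 > 0.
Pushing 8 along it raises the flow to 13, so the given flow is not maximum.

No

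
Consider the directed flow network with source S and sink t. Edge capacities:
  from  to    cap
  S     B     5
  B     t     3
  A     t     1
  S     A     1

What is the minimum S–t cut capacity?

Max flow = 4 (via 2 augmenting paths).
In the residual at optimum, the set reachable from S is {B, S}.
Cut edges: S→A (cap 1), B→t (cap 3). Sum = 4.

4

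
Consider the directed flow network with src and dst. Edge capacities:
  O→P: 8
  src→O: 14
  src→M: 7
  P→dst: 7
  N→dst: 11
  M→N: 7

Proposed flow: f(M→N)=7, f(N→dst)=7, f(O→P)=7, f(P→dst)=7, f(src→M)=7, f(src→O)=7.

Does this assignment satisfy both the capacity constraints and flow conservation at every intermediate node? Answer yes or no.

Yes

Every edge has 0 ≤ f(e) ≤ cap(e).
At each intermediate node, inflow equals outflow.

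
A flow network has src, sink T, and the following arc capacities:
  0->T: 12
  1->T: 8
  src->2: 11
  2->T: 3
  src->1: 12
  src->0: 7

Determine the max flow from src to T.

18

Augment src->0->T: bottleneck 7. Total 7.
Augment src->2->T: bottleneck 3. Total 10.
Augment src->1->T: bottleneck 8. Total 18.
No augmenting path remains in the residual graph.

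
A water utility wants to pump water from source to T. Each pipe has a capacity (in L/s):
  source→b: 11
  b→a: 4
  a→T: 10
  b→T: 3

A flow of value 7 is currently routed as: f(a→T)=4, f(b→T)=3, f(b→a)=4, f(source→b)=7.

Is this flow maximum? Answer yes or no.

Residual reachable from source: {b, source}; T is not reachable.
Saturated cut: b→a, b→T with total capacity 7 = current flow value. Flow is maximum.

Yes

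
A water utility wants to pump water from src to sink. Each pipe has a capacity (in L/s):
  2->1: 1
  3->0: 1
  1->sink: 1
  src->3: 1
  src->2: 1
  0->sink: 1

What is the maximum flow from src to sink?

2

Augment src->3->0->sink: bottleneck 1. Total 1.
Augment src->2->1->sink: bottleneck 1. Total 2.
No augmenting path remains in the residual graph.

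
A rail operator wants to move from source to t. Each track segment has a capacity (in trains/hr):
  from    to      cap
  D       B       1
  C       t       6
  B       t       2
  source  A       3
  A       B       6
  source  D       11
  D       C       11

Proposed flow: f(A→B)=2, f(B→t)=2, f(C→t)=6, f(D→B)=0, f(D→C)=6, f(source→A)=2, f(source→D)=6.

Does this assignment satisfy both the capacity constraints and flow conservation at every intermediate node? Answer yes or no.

Yes

Every edge has 0 ≤ f(e) ≤ cap(e).
At each intermediate node, inflow equals outflow.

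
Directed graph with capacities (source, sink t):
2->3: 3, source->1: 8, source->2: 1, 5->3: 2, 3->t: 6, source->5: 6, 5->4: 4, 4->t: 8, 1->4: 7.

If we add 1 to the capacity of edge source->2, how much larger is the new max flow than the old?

Original max flow = 11.
After raising cap(source->2), augmenting paths through that edge carry 1 more unit.
New max flow = 12. Increase = 1.

1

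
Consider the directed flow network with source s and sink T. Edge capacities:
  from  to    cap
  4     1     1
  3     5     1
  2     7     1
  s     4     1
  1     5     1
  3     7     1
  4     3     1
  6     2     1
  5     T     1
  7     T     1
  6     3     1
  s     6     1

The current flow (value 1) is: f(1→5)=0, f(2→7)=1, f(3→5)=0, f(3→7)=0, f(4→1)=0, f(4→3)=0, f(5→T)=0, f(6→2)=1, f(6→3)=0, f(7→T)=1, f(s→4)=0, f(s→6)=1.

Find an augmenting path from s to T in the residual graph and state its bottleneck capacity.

s→4→3→5→T, bottleneck 1

Residual along s→4→3→5→T: s→4: 1, 4→3: 1, 3→5: 1, 5→T: 1.
Bottleneck = min = 1.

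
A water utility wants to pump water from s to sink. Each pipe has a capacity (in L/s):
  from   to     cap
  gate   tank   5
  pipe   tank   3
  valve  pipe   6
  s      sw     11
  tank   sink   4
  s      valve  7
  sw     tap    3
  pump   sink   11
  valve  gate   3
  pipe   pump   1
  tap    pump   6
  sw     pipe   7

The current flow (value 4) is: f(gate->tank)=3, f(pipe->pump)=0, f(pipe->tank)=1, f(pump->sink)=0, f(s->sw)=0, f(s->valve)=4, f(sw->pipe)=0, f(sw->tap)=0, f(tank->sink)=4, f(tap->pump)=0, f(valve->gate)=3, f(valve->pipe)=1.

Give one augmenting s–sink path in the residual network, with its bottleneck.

Residual along s->valve->pipe->pump->sink: s->valve: 3, valve->pipe: 5, pipe->pump: 1, pump->sink: 11.
Bottleneck = min = 1.

s->valve->pipe->pump->sink, bottleneck 1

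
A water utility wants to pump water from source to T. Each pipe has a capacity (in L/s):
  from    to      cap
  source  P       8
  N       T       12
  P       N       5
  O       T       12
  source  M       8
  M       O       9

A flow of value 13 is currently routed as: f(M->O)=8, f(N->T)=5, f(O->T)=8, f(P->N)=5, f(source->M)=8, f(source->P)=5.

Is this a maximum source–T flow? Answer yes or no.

Yes

Residual reachable from source: {P, source}; T is not reachable.
Saturated cut: P->N, source->M with total capacity 13 = current flow value. Flow is maximum.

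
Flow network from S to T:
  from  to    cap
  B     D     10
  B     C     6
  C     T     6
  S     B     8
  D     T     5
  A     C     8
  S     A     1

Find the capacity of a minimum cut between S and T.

Max flow = 9 (via 3 augmenting paths).
In the residual at optimum, the set reachable from S is {S}.
Cut edges: S->B (cap 8), S->A (cap 1). Sum = 9.

9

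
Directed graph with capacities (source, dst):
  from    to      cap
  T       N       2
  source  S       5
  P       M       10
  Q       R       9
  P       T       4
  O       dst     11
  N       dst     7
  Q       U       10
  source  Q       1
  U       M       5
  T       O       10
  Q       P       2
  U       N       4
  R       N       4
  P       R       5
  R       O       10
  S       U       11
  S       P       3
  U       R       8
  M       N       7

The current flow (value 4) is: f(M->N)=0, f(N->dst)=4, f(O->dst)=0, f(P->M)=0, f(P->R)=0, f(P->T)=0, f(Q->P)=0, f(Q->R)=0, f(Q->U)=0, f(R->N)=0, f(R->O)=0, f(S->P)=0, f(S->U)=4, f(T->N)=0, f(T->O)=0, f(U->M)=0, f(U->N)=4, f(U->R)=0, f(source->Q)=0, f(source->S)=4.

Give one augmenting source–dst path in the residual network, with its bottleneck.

source->Q->R->N->dst, bottleneck 1

Residual along source->Q->R->N->dst: source->Q: 1, Q->R: 9, R->N: 4, N->dst: 3.
Bottleneck = min = 1.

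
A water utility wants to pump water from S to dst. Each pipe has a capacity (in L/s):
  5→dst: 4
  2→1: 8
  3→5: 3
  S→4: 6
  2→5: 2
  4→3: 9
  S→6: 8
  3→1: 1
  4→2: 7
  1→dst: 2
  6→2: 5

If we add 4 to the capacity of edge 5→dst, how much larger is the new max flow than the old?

1

Original max flow = 6.
After raising cap(5→dst), augmenting paths through that edge carry 1 more unit.
New max flow = 7. Increase = 1.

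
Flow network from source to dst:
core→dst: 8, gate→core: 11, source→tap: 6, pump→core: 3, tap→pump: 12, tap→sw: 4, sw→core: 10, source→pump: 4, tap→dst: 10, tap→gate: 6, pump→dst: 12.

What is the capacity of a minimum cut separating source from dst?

Max flow = 10 (via 2 augmenting paths).
In the residual at optimum, the set reachable from source is {source}.
Cut edges: source→tap (cap 6), source→pump (cap 4). Sum = 10.

10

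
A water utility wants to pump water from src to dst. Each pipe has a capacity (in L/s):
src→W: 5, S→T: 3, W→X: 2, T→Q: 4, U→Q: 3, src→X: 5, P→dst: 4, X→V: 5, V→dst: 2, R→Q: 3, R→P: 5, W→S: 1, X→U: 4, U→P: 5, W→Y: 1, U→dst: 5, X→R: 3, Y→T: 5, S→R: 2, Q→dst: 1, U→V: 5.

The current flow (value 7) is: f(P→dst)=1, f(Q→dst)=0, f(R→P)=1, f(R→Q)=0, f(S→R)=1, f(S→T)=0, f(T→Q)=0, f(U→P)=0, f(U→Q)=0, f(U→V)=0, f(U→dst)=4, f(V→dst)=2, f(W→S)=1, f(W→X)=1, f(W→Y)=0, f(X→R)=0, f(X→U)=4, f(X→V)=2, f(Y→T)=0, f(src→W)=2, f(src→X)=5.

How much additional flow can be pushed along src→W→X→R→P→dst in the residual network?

Residual capacities along the path: src→W: 3, W→X: 1, X→R: 3, R→P: 4, P→dst: 3.
Minimum is 1.

1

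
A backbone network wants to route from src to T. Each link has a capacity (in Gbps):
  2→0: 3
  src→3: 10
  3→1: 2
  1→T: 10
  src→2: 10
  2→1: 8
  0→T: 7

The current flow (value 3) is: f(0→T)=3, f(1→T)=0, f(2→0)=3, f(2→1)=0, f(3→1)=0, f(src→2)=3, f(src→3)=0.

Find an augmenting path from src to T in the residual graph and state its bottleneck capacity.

Residual along src→2→1→T: src→2: 7, 2→1: 8, 1→T: 10.
Bottleneck = min = 7.

src→2→1→T, bottleneck 7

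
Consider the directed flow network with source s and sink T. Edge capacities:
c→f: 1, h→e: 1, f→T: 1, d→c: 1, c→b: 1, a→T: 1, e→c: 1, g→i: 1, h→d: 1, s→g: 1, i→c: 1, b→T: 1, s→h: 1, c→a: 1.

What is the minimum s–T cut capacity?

2

Max flow = 2 (via 2 augmenting paths).
In the residual at optimum, the set reachable from s is {s}.
Cut edges: s→h (cap 1), s→g (cap 1). Sum = 2.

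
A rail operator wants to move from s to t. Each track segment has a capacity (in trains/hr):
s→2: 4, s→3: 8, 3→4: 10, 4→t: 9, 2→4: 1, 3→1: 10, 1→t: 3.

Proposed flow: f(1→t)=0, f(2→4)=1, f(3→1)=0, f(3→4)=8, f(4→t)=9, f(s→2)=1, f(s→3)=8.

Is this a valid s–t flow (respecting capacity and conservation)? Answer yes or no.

Every edge has 0 ≤ f(e) ≤ cap(e).
At each intermediate node, inflow equals outflow.

Yes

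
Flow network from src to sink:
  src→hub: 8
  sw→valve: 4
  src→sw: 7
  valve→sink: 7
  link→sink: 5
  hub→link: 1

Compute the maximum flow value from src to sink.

5

Augment src→sw→valve→sink: bottleneck 4. Total 4.
Augment src→hub→link→sink: bottleneck 1. Total 5.
No augmenting path remains in the residual graph.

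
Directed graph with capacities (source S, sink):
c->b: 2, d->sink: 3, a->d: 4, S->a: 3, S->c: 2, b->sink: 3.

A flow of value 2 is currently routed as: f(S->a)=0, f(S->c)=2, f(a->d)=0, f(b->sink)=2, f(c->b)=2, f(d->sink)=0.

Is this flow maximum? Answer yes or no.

No

Residual path S->a->d->sink has bottleneck 3 > 0.
Pushing 3 along it raises the flow to 5, so the given flow is not maximum.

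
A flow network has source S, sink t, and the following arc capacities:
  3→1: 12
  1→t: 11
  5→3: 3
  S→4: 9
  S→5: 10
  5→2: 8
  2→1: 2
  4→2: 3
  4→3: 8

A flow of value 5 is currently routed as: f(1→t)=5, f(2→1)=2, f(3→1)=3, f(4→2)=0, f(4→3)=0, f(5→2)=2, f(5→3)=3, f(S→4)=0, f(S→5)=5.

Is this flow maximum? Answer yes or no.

No

Residual path S→4→3→1→t has bottleneck 6 > 0.
Pushing 6 along it raises the flow to 11, so the given flow is not maximum.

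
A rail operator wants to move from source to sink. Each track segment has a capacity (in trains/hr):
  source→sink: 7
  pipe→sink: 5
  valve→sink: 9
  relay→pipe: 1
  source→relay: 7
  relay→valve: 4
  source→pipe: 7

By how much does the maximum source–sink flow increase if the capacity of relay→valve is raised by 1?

1

Original max flow = 16.
After raising cap(relay→valve), augmenting paths through that edge carry 1 more unit.
New max flow = 17. Increase = 1.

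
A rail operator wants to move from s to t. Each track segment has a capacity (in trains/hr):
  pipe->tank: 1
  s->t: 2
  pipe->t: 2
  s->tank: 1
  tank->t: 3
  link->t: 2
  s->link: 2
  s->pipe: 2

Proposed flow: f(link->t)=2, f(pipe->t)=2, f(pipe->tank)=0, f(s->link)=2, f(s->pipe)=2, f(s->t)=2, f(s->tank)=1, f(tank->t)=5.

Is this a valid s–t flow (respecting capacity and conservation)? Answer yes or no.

Capacity violated on tank->t: flow 5 > capacity 3.

No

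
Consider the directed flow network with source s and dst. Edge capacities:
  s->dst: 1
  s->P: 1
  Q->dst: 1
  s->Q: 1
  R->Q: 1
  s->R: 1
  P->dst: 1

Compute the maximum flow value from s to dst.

Augment s->dst: bottleneck 1. Total 1.
Augment s->P->dst: bottleneck 1. Total 2.
Augment s->Q->dst: bottleneck 1. Total 3.
No augmenting path remains in the residual graph.

3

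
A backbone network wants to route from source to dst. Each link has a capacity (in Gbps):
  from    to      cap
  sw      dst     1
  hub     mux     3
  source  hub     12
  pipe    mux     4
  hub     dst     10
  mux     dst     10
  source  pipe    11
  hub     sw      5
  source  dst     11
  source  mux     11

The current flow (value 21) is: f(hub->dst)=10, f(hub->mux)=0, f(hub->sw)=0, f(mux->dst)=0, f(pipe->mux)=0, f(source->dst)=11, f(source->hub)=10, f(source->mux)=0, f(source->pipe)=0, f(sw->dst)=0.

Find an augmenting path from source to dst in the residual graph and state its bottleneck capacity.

source->mux->dst, bottleneck 10

Residual along source->mux->dst: source->mux: 11, mux->dst: 10.
Bottleneck = min = 10.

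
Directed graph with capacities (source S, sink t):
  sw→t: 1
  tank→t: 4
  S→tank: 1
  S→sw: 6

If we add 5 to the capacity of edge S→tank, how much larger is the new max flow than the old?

Original max flow = 2.
After raising cap(S→tank), augmenting paths through that edge carry 3 more units.
New max flow = 5. Increase = 3.

3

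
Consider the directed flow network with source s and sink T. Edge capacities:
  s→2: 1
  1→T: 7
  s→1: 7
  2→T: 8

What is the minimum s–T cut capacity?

Max flow = 8 (via 2 augmenting paths).
In the residual at optimum, the set reachable from s is {s}.
Cut edges: s→2 (cap 1), s→1 (cap 7). Sum = 8.

8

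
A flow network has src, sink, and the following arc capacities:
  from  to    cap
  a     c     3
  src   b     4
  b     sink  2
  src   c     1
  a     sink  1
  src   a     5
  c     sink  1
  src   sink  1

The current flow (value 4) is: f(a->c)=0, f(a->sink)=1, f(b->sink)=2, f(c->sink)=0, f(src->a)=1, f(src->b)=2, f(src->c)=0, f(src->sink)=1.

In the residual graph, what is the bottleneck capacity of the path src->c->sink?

1

Residual capacities along the path: src->c: 1, c->sink: 1.
Minimum is 1.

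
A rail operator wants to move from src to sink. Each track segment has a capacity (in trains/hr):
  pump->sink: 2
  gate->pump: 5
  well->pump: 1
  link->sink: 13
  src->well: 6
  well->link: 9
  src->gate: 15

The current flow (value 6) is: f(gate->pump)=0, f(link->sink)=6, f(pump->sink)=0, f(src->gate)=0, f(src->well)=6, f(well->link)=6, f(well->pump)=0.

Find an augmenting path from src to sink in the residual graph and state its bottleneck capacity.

src->gate->pump->sink, bottleneck 2

Residual along src->gate->pump->sink: src->gate: 15, gate->pump: 5, pump->sink: 2.
Bottleneck = min = 2.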